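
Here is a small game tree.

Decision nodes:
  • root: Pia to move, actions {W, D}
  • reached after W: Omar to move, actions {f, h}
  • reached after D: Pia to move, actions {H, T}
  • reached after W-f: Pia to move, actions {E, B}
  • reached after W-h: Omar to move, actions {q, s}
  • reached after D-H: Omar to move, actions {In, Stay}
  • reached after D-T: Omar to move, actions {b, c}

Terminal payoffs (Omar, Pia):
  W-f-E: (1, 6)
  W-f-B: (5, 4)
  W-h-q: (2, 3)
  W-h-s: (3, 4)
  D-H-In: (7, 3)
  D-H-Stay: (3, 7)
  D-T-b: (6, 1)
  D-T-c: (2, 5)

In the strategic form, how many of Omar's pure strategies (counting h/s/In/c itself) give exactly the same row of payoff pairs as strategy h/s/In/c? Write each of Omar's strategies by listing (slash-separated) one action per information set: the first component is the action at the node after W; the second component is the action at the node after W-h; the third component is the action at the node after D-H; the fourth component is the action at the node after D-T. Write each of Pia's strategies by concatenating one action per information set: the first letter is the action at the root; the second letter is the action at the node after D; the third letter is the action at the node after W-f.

Row for h/s/In/c (columns WHE, WHB, WTE, WTB, DHE, DHB, DTE, DTB): (3,4) (3,4) (3,4) (3,4) (7,3) (7,3) (2,5) (2,5).
Every one of Omar's information sets is on the play path for some reply by Pia when Omar follows h/s/In/c.
Changing the action at any of them therefore changes at least one column, so only h/s/In/c itself gives this row.

1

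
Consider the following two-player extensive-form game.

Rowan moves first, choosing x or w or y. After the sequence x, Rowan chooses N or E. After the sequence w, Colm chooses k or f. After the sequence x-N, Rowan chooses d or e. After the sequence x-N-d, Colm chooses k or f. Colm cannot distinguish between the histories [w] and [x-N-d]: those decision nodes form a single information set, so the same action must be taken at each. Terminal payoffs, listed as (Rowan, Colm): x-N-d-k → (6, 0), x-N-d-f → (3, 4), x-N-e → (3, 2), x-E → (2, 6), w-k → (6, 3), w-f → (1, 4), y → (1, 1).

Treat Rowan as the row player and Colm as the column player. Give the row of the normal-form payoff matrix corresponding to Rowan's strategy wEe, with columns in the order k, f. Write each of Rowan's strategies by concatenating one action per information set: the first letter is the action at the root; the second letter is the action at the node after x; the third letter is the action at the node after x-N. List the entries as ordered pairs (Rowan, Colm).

(6,3) (1,4)

vs k: Rowan plays w → Colm plays k at [w] → (6, 3)
vs f: Rowan plays w → Colm plays f at [w] → (1, 4)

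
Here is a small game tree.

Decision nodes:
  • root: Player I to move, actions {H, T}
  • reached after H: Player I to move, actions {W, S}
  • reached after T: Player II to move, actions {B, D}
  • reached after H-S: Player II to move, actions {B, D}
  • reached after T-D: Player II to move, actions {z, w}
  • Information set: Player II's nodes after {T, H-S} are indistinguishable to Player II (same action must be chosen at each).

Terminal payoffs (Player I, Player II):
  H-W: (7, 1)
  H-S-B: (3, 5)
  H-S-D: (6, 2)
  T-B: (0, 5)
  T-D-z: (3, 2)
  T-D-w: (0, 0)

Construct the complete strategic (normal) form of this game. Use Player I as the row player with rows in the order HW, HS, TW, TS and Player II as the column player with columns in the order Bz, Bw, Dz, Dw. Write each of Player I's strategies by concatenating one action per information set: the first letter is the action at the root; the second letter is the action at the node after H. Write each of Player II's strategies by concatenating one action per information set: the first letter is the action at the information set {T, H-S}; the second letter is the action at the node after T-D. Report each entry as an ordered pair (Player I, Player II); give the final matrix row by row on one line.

HW: (7,1) (7,1) (7,1) (7,1) | HS: (3,5) (3,5) (6,2) (6,2) | TW: (0,5) (0,5) (3,2) (0,0) | TS: (0,5) (0,5) (3,2) (0,0)

           Bz       Bw       Dz       Dw
  HW    (7,1)    (7,1)    (7,1)    (7,1)
  HS    (3,5)    (3,5)    (6,2)    (6,2)
  TW    (0,5)    (0,5)    (3,2)    (0,0)
  TS    (0,5)    (0,5)    (3,2)    (0,0)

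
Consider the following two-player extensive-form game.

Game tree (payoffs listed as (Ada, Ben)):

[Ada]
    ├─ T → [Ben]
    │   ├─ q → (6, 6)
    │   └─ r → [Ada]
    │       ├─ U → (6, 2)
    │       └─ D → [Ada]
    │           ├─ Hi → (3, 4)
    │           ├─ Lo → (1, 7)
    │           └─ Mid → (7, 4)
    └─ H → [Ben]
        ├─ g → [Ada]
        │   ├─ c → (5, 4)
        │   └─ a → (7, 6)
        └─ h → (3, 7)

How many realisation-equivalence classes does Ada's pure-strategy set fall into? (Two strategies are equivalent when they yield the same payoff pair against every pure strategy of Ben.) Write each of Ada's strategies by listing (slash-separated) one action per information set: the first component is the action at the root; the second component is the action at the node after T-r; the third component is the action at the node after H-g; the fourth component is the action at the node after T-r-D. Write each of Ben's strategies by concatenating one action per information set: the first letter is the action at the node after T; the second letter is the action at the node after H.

6

Ada has 24 pure strategies: T/U/c/Hi, T/U/c/Lo, T/U/c/Mid, T/U/a/Hi, T/U/a/Lo, T/U/a/Mid, T/D/c/Hi, T/D/c/Lo, T/D/c/Mid, T/D/a/Hi, T/D/a/Lo, T/D/a/Mid, H/U/c/Hi, H/U/c/Lo, H/U/c/Mid, H/U/a/Hi, H/U/a/Lo, H/U/a/Mid, H/D/c/Hi, H/D/c/Lo, H/D/c/Mid, H/D/a/Hi, H/D/a/Lo, H/D/a/Mid. Columns: qg, qh, rg, rh.
{T/U/c/Hi, T/U/c/Lo, T/U/c/Mid, T/U/a/Hi, T/U/a/Lo, T/U/a/Mid} → row (6,6) (6,6) (6,2) (6,2)
{T/D/c/Hi, T/D/a/Hi} → row (6,6) (6,6) (3,4) (3,4)
{T/D/c/Lo, T/D/a/Lo} → row (6,6) (6,6) (1,7) (1,7)
{T/D/c/Mid, T/D/a/Mid} → row (6,6) (6,6) (7,4) (7,4)
{H/U/c/Hi, H/U/c/Lo, H/U/c/Mid, H/D/c/Hi, H/D/c/Lo, H/D/c/Mid} → row (5,4) (3,7) (5,4) (3,7)
{H/U/a/Hi, H/U/a/Lo, H/U/a/Mid, H/D/a/Hi, H/D/a/Lo, H/D/a/Mid} → row (7,6) (3,7) (7,6) (3,7)
That's 6 distinct rows out of 24 strategies.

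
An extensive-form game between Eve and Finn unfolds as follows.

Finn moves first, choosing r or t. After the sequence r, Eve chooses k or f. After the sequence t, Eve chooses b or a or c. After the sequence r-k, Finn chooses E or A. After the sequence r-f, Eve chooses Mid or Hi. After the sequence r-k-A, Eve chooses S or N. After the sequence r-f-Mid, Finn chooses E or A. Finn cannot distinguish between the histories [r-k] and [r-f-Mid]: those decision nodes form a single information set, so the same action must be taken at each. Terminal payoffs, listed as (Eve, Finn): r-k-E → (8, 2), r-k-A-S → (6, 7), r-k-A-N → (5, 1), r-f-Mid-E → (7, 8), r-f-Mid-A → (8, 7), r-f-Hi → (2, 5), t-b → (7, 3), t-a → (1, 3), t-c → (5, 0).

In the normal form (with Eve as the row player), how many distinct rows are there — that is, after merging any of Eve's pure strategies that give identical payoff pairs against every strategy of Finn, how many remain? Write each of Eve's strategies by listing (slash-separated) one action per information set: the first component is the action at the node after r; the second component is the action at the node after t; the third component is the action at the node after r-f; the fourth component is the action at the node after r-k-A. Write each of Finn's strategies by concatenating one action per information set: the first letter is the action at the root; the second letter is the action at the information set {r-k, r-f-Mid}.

Eve has 24 pure strategies: k/b/Mid/S, k/b/Mid/N, k/b/Hi/S, k/b/Hi/N, k/a/Mid/S, k/a/Mid/N, k/a/Hi/S, k/a/Hi/N, k/c/Mid/S, k/c/Mid/N, k/c/Hi/S, k/c/Hi/N, f/b/Mid/S, f/b/Mid/N, f/b/Hi/S, f/b/Hi/N, f/a/Mid/S, f/a/Mid/N, f/a/Hi/S, f/a/Hi/N, f/c/Mid/S, f/c/Mid/N, f/c/Hi/S, f/c/Hi/N. Columns: rE, rA, tE, tA.
{k/b/Mid/S, k/b/Hi/S} → row (8,2) (6,7) (7,3) (7,3)
{k/b/Mid/N, k/b/Hi/N} → row (8,2) (5,1) (7,3) (7,3)
{k/a/Mid/S, k/a/Hi/S} → row (8,2) (6,7) (1,3) (1,3)
{k/a/Mid/N, k/a/Hi/N} → row (8,2) (5,1) (1,3) (1,3)
{k/c/Mid/S, k/c/Hi/S} → row (8,2) (6,7) (5,0) (5,0)
{k/c/Mid/N, k/c/Hi/N} → row (8,2) (5,1) (5,0) (5,0)
{f/b/Mid/S, f/b/Mid/N} → row (7,8) (8,7) (7,3) (7,3)
{f/b/Hi/S, f/b/Hi/N} → row (2,5) (2,5) (7,3) (7,3)
{f/a/Mid/S, f/a/Mid/N} → row (7,8) (8,7) (1,3) (1,3)
{f/a/Hi/S, f/a/Hi/N} → row (2,5) (2,5) (1,3) (1,3)
{f/c/Mid/S, f/c/Mid/N} → row (7,8) (8,7) (5,0) (5,0)
{f/c/Hi/S, f/c/Hi/N} → row (2,5) (2,5) (5,0) (5,0)
That's 12 distinct rows out of 24 strategies.

12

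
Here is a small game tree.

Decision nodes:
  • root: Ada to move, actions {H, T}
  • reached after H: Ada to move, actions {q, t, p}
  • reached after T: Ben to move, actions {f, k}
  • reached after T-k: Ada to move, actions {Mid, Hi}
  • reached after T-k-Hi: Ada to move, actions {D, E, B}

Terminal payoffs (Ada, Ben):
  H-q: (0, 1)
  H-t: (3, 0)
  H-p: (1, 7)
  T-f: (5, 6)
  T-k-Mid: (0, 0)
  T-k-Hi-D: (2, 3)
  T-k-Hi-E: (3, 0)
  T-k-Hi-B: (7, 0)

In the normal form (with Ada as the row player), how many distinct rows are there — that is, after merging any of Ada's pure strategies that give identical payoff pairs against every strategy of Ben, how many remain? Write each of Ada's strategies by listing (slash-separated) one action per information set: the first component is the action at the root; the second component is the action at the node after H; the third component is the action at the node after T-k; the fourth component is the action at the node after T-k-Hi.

7

Ada has 36 pure strategies: H/q/Mid/D, H/q/Mid/E, H/q/Mid/B, H/q/Hi/D, H/q/Hi/E, H/q/Hi/B, H/t/Mid/D, H/t/Mid/E, H/t/Mid/B, H/t/Hi/D, H/t/Hi/E, H/t/Hi/B, H/p/Mid/D, H/p/Mid/E, H/p/Mid/B, H/p/Hi/D, H/p/Hi/E, H/p/Hi/B, T/q/Mid/D, T/q/Mid/E, T/q/Mid/B, T/q/Hi/D, T/q/Hi/E, T/q/Hi/B, T/t/Mid/D, T/t/Mid/E, T/t/Mid/B, T/t/Hi/D, T/t/Hi/E, T/t/Hi/B, T/p/Mid/D, T/p/Mid/E, T/p/Mid/B, T/p/Hi/D, T/p/Hi/E, T/p/Hi/B. Columns: f, k.
{H/q/Mid/D, H/q/Mid/E, H/q/Mid/B, H/q/Hi/D, H/q/Hi/E, H/q/Hi/B} → row (0,1) (0,1)
{H/t/Mid/D, H/t/Mid/E, H/t/Mid/B, H/t/Hi/D, H/t/Hi/E, H/t/Hi/B} → row (3,0) (3,0)
{H/p/Mid/D, H/p/Mid/E, H/p/Mid/B, H/p/Hi/D, H/p/Hi/E, H/p/Hi/B} → row (1,7) (1,7)
{T/q/Mid/D, T/q/Mid/E, T/q/Mid/B, T/t/Mid/D, T/t/Mid/E, T/t/Mid/B, T/p/Mid/D, T/p/Mid/E, T/p/Mid/B} → row (5,6) (0,0)
{T/q/Hi/D, T/t/Hi/D, T/p/Hi/D} → row (5,6) (2,3)
{T/q/Hi/E, T/t/Hi/E, T/p/Hi/E} → row (5,6) (3,0)
{T/q/Hi/B, T/t/Hi/B, T/p/Hi/B} → row (5,6) (7,0)
That's 7 distinct rows out of 36 strategies.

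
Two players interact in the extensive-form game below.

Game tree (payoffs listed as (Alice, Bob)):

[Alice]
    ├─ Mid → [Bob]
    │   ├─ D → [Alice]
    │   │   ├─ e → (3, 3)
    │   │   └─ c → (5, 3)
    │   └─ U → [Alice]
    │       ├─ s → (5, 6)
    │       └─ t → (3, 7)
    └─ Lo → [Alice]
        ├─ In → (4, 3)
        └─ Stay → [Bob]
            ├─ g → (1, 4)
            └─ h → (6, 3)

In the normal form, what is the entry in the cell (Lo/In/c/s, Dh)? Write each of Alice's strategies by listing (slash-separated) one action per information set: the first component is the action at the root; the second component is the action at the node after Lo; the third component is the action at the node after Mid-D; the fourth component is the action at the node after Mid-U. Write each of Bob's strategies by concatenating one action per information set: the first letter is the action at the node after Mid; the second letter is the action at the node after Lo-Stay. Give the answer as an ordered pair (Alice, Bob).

(4, 3)

Trace the play path from the root:
  Alice plays Lo
  Alice plays In at [Lo]
→ terminal payoff (4, 3).
(Alice's choice at the node after Mid-D is never reached on this path, so it doesn't affect the outcome.)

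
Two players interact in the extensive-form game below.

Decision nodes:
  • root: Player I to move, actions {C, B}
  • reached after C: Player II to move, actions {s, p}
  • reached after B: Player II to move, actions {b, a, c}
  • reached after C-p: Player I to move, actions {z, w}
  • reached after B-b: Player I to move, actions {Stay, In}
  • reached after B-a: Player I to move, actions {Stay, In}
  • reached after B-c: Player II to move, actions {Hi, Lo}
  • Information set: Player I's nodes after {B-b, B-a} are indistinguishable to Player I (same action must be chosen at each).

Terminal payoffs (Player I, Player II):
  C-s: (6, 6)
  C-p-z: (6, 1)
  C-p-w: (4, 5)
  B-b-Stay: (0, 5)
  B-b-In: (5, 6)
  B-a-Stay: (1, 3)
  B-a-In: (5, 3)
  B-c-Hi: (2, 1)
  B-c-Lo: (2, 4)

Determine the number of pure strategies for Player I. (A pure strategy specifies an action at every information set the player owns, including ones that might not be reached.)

8

Player I owns the root with actions {C, B} — two choices.
Player I owns the node after C-p with actions {z, w} — two choices.
Player I owns the information set {B-b, B-a} with actions {Stay, In} — two choices.
A pure strategy fixes one action at each information set independently, so the count is the product 2 × 2 × 2 = 8.
(For reference, Player II has 12 pure strategies, giving a 8×12 normal-form matrix.)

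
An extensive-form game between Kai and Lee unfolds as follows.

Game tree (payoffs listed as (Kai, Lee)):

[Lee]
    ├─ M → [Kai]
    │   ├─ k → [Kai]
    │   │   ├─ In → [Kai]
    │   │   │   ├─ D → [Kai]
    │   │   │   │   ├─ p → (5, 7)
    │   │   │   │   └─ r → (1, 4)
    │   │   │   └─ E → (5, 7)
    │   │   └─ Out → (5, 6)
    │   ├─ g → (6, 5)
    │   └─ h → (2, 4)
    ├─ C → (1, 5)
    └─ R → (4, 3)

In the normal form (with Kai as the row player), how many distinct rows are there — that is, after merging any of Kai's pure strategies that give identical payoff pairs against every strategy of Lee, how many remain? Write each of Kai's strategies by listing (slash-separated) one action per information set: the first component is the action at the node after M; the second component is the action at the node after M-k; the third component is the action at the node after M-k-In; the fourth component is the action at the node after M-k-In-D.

Kai has 24 pure strategies: k/In/D/p, k/In/D/r, k/In/E/p, k/In/E/r, k/Out/D/p, k/Out/D/r, k/Out/E/p, k/Out/E/r, g/In/D/p, g/In/D/r, g/In/E/p, g/In/E/r, g/Out/D/p, g/Out/D/r, g/Out/E/p, g/Out/E/r, h/In/D/p, h/In/D/r, h/In/E/p, h/In/E/r, h/Out/D/p, h/Out/D/r, h/Out/E/p, h/Out/E/r. Columns: M, C, R.
{k/In/D/p, k/In/E/p, k/In/E/r} → row (5,7) (1,5) (4,3)
{k/In/D/r} → row (1,4) (1,5) (4,3)
{k/Out/D/p, k/Out/D/r, k/Out/E/p, k/Out/E/r} → row (5,6) (1,5) (4,3)
{g/In/D/p, g/In/D/r, g/In/E/p, g/In/E/r, g/Out/D/p, g/Out/D/r, g/Out/E/p, g/Out/E/r} → row (6,5) (1,5) (4,3)
{h/In/D/p, h/In/D/r, h/In/E/p, h/In/E/r, h/Out/D/p, h/Out/D/r, h/Out/E/p, h/Out/E/r} → row (2,4) (1,5) (4,3)
That's 5 distinct rows out of 24 strategies.

5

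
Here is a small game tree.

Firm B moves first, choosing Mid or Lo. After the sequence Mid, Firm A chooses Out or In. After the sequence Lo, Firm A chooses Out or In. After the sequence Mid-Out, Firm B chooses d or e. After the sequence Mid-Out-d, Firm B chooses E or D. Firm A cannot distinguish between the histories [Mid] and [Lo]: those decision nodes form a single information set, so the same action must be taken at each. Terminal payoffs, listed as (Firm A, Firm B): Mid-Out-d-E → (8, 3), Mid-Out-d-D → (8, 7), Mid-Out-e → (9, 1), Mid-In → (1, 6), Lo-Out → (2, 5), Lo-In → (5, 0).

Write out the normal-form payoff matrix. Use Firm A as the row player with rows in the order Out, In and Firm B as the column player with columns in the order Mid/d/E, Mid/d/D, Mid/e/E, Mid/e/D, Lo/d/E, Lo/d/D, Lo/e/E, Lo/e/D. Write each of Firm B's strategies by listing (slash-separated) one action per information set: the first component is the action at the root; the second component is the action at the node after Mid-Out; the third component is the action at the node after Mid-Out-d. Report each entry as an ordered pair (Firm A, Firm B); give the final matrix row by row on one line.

Out: (8,3) (8,7) (9,1) (9,1) (2,5) (2,5) (2,5) (2,5) | In: (1,6) (1,6) (1,6) (1,6) (5,0) (5,0) (5,0) (5,0)

Row Out: Mid/d/E→(8,3), Mid/d/D→(8,7), Mid/e/E→(9,1), Mid/e/D→(9,1), Lo/d/E→(2,5), Lo/d/D→(2,5), Lo/e/E→(2,5), Lo/e/D→(2,5)
Row In: Mid/d/E→(1,6), Mid/d/D→(1,6), Mid/e/E→(1,6), Mid/e/D→(1,6), Lo/d/E→(5,0), Lo/d/D→(5,0), Lo/e/E→(5,0), Lo/e/D→(5,0)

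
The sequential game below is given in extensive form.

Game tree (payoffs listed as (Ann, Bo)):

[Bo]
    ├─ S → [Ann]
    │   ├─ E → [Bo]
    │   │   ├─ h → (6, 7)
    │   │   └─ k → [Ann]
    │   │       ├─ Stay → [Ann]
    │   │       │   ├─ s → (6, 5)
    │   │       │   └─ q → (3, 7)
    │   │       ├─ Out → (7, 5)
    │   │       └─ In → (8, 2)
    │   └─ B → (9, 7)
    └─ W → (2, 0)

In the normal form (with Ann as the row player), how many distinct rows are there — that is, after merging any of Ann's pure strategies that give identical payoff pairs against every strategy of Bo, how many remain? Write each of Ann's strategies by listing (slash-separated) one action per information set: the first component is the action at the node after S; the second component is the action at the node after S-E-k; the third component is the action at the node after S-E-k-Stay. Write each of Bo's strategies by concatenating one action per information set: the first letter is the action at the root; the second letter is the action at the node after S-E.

Ann has 12 pure strategies: E/Stay/s, E/Stay/q, E/Out/s, E/Out/q, E/In/s, E/In/q, B/Stay/s, B/Stay/q, B/Out/s, B/Out/q, B/In/s, B/In/q. Columns: Sh, Sk, Wh, Wk.
{E/Stay/s} → row (6,7) (6,5) (2,0) (2,0)
{E/Stay/q} → row (6,7) (3,7) (2,0) (2,0)
{E/Out/s, E/Out/q} → row (6,7) (7,5) (2,0) (2,0)
{E/In/s, E/In/q} → row (6,7) (8,2) (2,0) (2,0)
{B/Stay/s, B/Stay/q, B/Out/s, B/Out/q, B/In/s, B/In/q} → row (9,7) (9,7) (2,0) (2,0)
That's 5 distinct rows out of 12 strategies.

5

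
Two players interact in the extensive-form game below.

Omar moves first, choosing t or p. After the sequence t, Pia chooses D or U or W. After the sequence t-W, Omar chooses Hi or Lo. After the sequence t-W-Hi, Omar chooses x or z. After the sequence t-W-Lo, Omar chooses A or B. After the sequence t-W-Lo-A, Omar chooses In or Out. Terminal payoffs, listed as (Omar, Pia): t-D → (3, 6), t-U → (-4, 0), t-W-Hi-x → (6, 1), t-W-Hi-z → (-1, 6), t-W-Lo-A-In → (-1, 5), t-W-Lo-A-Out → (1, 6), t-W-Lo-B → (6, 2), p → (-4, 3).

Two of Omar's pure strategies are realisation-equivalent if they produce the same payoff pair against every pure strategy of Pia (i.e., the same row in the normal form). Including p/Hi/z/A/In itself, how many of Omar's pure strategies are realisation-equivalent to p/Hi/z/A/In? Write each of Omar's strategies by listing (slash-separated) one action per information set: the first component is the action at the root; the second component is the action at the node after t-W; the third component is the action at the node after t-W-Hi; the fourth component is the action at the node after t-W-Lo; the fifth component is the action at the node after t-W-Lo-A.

Row for p/Hi/z/A/In (columns D, U, W): (-4,3) (-4,3) (-4,3).
Under p/Hi/z/A/In, Omar's choice at the node after t-W and at the node after t-W-Hi and at the node after t-W-Lo and at the node after t-W-Lo-A can never be reached regardless of what Pia does, so varying those choices leaves every outcome unchanged.
Holding the reachable choices fixed and varying the unreachable ones freely already gives 2 × 2 × 2 × 2 = 16 equivalent strategies.
No other strategy reproduces this row, so those 16 are the full class: p/Hi/x/A/In, p/Hi/x/A/Out, p/Hi/x/B/In, p/Hi/x/B/Out, p/Hi/z/A/In, p/Hi/z/A/Out, p/Hi/z/B/In, p/Hi/z/B/Out, p/Lo/x/A/In, p/Lo/x/A/Out, p/Lo/x/B/In, p/Lo/x/B/Out, p/Lo/z/A/In, p/Lo/z/A/Out, p/Lo/z/B/In, p/Lo/z/B/Out.

16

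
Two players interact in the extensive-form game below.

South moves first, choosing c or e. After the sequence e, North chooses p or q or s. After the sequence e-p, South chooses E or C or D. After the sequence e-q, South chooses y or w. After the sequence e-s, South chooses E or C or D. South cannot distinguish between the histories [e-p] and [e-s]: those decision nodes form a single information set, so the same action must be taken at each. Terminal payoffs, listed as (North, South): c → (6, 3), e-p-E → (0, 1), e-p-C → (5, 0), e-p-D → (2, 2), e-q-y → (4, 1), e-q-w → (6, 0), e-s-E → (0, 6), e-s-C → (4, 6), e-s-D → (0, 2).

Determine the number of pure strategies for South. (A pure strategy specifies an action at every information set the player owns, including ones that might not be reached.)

12

South owns the root with actions {c, e} — two choices.
South owns the information set {e-p, e-s} with actions {E, C, D} — three choices.
South owns the node after e-q with actions {y, w} — two choices.
A pure strategy fixes one action at each information set independently, so the count is the product 2 × 3 × 2 = 12.
(For reference, North has 3 pure strategies, giving a 12×3 normal-form matrix.)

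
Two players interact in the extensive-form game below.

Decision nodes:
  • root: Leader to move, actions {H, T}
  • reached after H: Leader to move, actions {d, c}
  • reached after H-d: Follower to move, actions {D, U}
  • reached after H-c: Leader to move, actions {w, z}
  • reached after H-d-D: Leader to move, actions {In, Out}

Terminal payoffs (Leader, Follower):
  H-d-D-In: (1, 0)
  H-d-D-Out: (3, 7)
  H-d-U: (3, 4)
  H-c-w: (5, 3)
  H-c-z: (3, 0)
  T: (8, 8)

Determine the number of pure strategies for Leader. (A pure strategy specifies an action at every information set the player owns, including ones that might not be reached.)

16

Leader owns the root with actions {H, T} — two choices.
Leader owns the node after H with actions {d, c} — two choices.
Leader owns the node after H-c with actions {w, z} — two choices.
Leader owns the node after H-d-D with actions {In, Out} — two choices.
A pure strategy fixes one action at each information set independently, so the count is the product 2 × 2 × 2 × 2 = 16.
(For reference, Follower has 2 pure strategies, giving a 16×2 normal-form matrix.)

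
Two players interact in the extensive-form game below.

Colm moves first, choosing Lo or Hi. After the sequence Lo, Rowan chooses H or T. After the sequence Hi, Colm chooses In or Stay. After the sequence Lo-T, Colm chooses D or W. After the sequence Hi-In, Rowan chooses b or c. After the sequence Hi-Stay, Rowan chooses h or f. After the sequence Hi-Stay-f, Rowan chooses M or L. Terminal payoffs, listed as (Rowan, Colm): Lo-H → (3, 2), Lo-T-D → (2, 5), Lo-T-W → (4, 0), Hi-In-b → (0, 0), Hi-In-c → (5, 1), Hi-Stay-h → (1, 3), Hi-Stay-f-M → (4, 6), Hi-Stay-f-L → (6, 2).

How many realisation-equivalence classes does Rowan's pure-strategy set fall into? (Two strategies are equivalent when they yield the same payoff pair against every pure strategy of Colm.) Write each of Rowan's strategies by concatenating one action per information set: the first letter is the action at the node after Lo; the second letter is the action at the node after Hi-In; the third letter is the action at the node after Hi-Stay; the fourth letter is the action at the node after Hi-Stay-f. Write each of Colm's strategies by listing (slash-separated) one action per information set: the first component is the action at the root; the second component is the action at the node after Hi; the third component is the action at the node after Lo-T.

12

Rowan has 16 pure strategies: HbhM, HbhL, HbfM, HbfL, HchM, HchL, HcfM, HcfL, TbhM, TbhL, TbfM, TbfL, TchM, TchL, TcfM, TcfL. Columns: Lo/In/D, Lo/In/W, Lo/Stay/D, Lo/Stay/W, Hi/In/D, Hi/In/W, Hi/Stay/D, Hi/Stay/W.
{HbhM, HbhL} → row (3,2) (3,2) (3,2) (3,2) (0,0) (0,0) (1,3) (1,3)
{HbfM} → row (3,2) (3,2) (3,2) (3,2) (0,0) (0,0) (4,6) (4,6)
{HbfL} → row (3,2) (3,2) (3,2) (3,2) (0,0) (0,0) (6,2) (6,2)
{HchM, HchL} → row (3,2) (3,2) (3,2) (3,2) (5,1) (5,1) (1,3) (1,3)
{HcfM} → row (3,2) (3,2) (3,2) (3,2) (5,1) (5,1) (4,6) (4,6)
{HcfL} → row (3,2) (3,2) (3,2) (3,2) (5,1) (5,1) (6,2) (6,2)
{TbhM, TbhL} → row (2,5) (4,0) (2,5) (4,0) (0,0) (0,0) (1,3) (1,3)
{TbfM} → row (2,5) (4,0) (2,5) (4,0) (0,0) (0,0) (4,6) (4,6)
{TbfL} → row (2,5) (4,0) (2,5) (4,0) (0,0) (0,0) (6,2) (6,2)
{TchM, TchL} → row (2,5) (4,0) (2,5) (4,0) (5,1) (5,1) (1,3) (1,3)
{TcfM} → row (2,5) (4,0) (2,5) (4,0) (5,1) (5,1) (4,6) (4,6)
{TcfL} → row (2,5) (4,0) (2,5) (4,0) (5,1) (5,1) (6,2) (6,2)
That's 12 distinct rows out of 16 strategies.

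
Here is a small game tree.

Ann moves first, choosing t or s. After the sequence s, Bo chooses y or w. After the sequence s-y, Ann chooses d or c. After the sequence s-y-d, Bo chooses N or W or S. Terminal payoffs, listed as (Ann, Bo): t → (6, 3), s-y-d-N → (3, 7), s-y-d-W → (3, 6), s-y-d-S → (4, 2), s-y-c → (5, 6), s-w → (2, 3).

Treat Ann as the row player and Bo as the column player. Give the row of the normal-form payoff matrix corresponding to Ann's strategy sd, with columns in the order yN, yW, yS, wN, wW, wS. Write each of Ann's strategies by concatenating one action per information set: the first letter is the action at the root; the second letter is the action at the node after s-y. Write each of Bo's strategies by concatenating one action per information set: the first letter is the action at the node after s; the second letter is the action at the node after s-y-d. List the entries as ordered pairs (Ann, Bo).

(3,7) (3,6) (4,2) (2,3) (2,3) (2,3)

vs yN: Ann plays s → Bo plays y at [s] → Ann plays d at [s-y] → Bo plays N at [s-y-d] → (3, 7)
vs yW: Ann plays s → Bo plays y at [s] → Ann plays d at [s-y] → Bo plays W at [s-y-d] → (3, 6)
vs yS: Ann plays s → Bo plays y at [s] → Ann plays d at [s-y] → Bo plays S at [s-y-d] → (4, 2)
vs wN: Ann plays s → Bo plays w at [s] → (2, 3)
vs wW: Ann plays s → Bo plays w at [s] → (2, 3)
vs wS: Ann plays s → Bo plays w at [s] → (2, 3)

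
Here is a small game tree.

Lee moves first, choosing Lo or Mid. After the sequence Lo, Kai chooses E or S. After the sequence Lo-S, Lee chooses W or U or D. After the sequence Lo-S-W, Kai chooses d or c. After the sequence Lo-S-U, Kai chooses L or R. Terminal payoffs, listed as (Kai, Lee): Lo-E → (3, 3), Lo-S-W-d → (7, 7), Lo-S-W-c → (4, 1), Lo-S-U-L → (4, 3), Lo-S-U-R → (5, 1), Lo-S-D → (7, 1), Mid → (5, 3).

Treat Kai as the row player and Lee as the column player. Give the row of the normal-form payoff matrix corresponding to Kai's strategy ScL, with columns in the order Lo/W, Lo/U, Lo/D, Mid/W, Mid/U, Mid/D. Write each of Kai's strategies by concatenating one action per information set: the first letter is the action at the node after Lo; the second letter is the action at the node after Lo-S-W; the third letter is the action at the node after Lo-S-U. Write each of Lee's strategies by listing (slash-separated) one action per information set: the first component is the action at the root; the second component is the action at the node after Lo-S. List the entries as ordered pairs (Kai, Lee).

vs Lo/W: Lee plays Lo → Kai plays S at [Lo] → Lee plays W at [Lo-S] → Kai plays c at [Lo-S-W] → (4, 1)
vs Lo/U: Lee plays Lo → Kai plays S at [Lo] → Lee plays U at [Lo-S] → Kai plays L at [Lo-S-U] → (4, 3)
vs Lo/D: Lee plays Lo → Kai plays S at [Lo] → Lee plays D at [Lo-S] → (7, 1)
vs Mid/W: Lee plays Mid → (5, 3)
vs Mid/U: Lee plays Mid → (5, 3)
vs Mid/D: Lee plays Mid → (5, 3)

(4,1) (4,3) (7,1) (5,3) (5,3) (5,3)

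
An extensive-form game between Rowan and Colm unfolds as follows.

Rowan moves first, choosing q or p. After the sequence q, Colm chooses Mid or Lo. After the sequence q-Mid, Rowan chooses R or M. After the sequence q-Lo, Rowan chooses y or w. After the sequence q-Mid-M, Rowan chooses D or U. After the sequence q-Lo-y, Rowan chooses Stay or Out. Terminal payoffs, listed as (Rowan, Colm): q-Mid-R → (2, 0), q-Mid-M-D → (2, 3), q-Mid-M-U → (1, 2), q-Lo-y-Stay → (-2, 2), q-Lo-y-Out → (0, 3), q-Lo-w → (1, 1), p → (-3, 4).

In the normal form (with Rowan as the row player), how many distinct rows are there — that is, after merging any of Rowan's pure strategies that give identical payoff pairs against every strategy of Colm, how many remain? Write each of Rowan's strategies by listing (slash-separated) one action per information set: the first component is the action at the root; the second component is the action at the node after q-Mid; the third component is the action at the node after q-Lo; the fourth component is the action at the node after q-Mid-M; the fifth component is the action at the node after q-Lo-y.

Rowan has 32 pure strategies: q/R/y/D/Stay, q/R/y/D/Out, q/R/y/U/Stay, q/R/y/U/Out, q/R/w/D/Stay, q/R/w/D/Out, q/R/w/U/Stay, q/R/w/U/Out, q/M/y/D/Stay, q/M/y/D/Out, q/M/y/U/Stay, q/M/y/U/Out, q/M/w/D/Stay, q/M/w/D/Out, q/M/w/U/Stay, q/M/w/U/Out, p/R/y/D/Stay, p/R/y/D/Out, p/R/y/U/Stay, p/R/y/U/Out, p/R/w/D/Stay, p/R/w/D/Out, p/R/w/U/Stay, p/R/w/U/Out, p/M/y/D/Stay, p/M/y/D/Out, p/M/y/U/Stay, p/M/y/U/Out, p/M/w/D/Stay, p/M/w/D/Out, p/M/w/U/Stay, p/M/w/U/Out. Columns: Mid, Lo.
{q/R/y/D/Stay, q/R/y/U/Stay} → row (2,0) (-2,2)
{q/R/y/D/Out, q/R/y/U/Out} → row (2,0) (0,3)
{q/R/w/D/Stay, q/R/w/D/Out, q/R/w/U/Stay, q/R/w/U/Out} → row (2,0) (1,1)
{q/M/y/D/Stay} → row (2,3) (-2,2)
{q/M/y/D/Out} → row (2,3) (0,3)
{q/M/y/U/Stay} → row (1,2) (-2,2)
{q/M/y/U/Out} → row (1,2) (0,3)
{q/M/w/D/Stay, q/M/w/D/Out} → row (2,3) (1,1)
{q/M/w/U/Stay, q/M/w/U/Out} → row (1,2) (1,1)
{p/R/y/D/Stay, p/R/y/D/Out, p/R/y/U/Stay, p/R/y/U/Out, p/R/w/D/Stay, p/R/w/D/Out, p/R/w/U/Stay, p/R/w/U/Out, p/M/y/D/Stay, p/M/y/D/Out, p/M/y/U/Stay, p/M/y/U/Out, p/M/w/D/Stay, p/M/w/D/Out, p/M/w/U/Stay, p/M/w/U/Out} → row (-3,4) (-3,4)
That's 10 distinct rows out of 32 strategies.

10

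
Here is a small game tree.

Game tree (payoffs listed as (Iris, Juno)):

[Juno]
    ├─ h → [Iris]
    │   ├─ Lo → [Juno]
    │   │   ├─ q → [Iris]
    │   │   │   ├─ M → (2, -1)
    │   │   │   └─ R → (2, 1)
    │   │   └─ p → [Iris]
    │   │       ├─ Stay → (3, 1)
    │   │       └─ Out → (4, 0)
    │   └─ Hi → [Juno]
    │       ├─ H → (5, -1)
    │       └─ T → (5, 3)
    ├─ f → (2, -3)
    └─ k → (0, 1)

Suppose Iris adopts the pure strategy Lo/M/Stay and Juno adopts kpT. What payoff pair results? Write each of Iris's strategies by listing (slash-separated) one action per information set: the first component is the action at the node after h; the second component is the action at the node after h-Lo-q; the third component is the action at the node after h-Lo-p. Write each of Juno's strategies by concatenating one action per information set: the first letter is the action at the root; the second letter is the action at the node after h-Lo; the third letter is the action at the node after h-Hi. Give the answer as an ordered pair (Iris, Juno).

Trace the play path from the root:
  Juno plays k
→ terminal payoff (0, 1).
(Iris's choice at the node after h is never reached on this path, so it doesn't affect the outcome.)

(0, 1)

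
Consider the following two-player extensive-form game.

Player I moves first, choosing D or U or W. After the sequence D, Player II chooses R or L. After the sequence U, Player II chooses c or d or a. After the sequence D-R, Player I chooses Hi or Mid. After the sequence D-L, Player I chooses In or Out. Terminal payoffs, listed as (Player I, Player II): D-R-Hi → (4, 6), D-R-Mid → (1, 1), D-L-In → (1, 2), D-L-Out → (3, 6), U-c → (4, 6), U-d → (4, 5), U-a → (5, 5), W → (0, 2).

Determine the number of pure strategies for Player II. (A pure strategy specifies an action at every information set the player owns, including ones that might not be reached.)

6

Player II owns the node after D with actions {R, L} — two choices.
Player II owns the node after U with actions {c, d, a} — three choices.
A pure strategy fixes one action at each information set independently, so the count is the product 2 × 3 = 6.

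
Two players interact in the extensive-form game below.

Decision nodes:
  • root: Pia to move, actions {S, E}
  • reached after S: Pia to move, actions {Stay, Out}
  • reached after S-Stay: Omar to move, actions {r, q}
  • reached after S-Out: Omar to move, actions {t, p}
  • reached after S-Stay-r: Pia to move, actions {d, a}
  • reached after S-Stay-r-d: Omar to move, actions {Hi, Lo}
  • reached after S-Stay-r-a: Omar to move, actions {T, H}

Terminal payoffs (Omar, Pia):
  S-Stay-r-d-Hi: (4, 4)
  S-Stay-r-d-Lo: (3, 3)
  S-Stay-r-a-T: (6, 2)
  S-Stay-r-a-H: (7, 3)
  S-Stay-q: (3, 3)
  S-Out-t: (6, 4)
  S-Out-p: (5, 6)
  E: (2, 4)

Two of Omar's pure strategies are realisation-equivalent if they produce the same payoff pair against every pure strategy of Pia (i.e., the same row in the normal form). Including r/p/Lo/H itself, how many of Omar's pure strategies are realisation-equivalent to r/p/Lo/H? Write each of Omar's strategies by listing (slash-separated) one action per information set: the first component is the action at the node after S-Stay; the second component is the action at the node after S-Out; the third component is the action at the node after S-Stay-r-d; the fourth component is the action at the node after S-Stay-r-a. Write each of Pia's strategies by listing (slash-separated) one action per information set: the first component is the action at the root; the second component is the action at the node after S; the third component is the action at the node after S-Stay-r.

Row for r/p/Lo/H (columns S/Stay/d, S/Stay/a, S/Out/d, S/Out/a, E/Stay/d, E/Stay/a, E/Out/d, E/Out/a): (3,3) (7,3) (5,6) (5,6) (2,4) (2,4) (2,4) (2,4).
Every one of Omar's information sets is on the play path for some reply by Pia when Omar follows r/p/Lo/H.
Changing the action at any of them therefore changes at least one column, so only r/p/Lo/H itself gives this row.

1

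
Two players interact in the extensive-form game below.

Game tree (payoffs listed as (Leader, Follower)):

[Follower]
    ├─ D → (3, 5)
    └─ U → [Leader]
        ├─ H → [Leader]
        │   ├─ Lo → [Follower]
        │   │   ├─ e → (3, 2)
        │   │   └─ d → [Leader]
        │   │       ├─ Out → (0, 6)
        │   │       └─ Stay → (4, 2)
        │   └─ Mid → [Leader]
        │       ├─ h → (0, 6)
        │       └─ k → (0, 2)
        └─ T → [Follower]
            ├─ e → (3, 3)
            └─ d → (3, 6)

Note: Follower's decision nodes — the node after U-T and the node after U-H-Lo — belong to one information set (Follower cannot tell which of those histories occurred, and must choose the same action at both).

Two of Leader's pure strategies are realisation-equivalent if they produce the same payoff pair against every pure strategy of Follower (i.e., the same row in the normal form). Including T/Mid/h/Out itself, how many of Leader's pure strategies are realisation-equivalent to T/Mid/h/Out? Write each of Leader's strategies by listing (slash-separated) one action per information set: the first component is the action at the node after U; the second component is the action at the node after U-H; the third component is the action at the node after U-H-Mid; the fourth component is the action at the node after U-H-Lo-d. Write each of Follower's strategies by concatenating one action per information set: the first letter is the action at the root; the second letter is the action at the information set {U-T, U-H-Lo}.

Row for T/Mid/h/Out (columns De, Dd, Ue, Ud): (3,5) (3,5) (3,3) (3,6).
Under T/Mid/h/Out, Leader's choice at the node after U-H and at the node after U-H-Mid and at the node after U-H-Lo-d can never be reached regardless of what Follower does, so varying those choices leaves every outcome unchanged.
Holding the reachable choices fixed and varying the unreachable ones freely already gives 2 × 2 × 2 = 8 equivalent strategies.
No other strategy reproduces this row, so those 8 are the full class: T/Lo/h/Out, T/Lo/h/Stay, T/Lo/k/Out, T/Lo/k/Stay, T/Mid/h/Out, T/Mid/h/Stay, T/Mid/k/Out, T/Mid/k/Stay.

8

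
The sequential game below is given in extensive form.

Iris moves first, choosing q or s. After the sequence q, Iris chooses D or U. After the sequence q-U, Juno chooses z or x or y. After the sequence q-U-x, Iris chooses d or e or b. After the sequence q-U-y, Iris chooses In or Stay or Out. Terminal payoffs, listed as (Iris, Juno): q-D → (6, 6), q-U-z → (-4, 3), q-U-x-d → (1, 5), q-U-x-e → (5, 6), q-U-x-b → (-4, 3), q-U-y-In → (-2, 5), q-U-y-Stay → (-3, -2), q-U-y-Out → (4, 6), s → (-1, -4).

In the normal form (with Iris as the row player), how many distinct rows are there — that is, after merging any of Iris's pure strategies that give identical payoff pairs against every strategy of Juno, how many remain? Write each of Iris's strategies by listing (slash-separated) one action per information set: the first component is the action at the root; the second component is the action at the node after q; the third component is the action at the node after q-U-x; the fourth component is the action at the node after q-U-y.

Iris has 36 pure strategies: q/D/d/In, q/D/d/Stay, q/D/d/Out, q/D/e/In, q/D/e/Stay, q/D/e/Out, q/D/b/In, q/D/b/Stay, q/D/b/Out, q/U/d/In, q/U/d/Stay, q/U/d/Out, q/U/e/In, q/U/e/Stay, q/U/e/Out, q/U/b/In, q/U/b/Stay, q/U/b/Out, s/D/d/In, s/D/d/Stay, s/D/d/Out, s/D/e/In, s/D/e/Stay, s/D/e/Out, s/D/b/In, s/D/b/Stay, s/D/b/Out, s/U/d/In, s/U/d/Stay, s/U/d/Out, s/U/e/In, s/U/e/Stay, s/U/e/Out, s/U/b/In, s/U/b/Stay, s/U/b/Out. Columns: z, x, y.
{q/D/d/In, q/D/d/Stay, q/D/d/Out, q/D/e/In, q/D/e/Stay, q/D/e/Out, q/D/b/In, q/D/b/Stay, q/D/b/Out} → row (6,6) (6,6) (6,6)
{q/U/d/In} → row (-4,3) (1,5) (-2,5)
{q/U/d/Stay} → row (-4,3) (1,5) (-3,-2)
{q/U/d/Out} → row (-4,3) (1,5) (4,6)
{q/U/e/In} → row (-4,3) (5,6) (-2,5)
{q/U/e/Stay} → row (-4,3) (5,6) (-3,-2)
{q/U/e/Out} → row (-4,3) (5,6) (4,6)
{q/U/b/In} → row (-4,3) (-4,3) (-2,5)
{q/U/b/Stay} → row (-4,3) (-4,3) (-3,-2)
{q/U/b/Out} → row (-4,3) (-4,3) (4,6)
{s/D/d/In, s/D/d/Stay, s/D/d/Out, s/D/e/In, s/D/e/Stay, s/D/e/Out, s/D/b/In, s/D/b/Stay, s/D/b/Out, s/U/d/In, s/U/d/Stay, s/U/d/Out, s/U/e/In, s/U/e/Stay, s/U/e/Out, s/U/b/In, s/U/b/Stay, s/U/b/Out} → row (-1,-4) (-1,-4) (-1,-4)
That's 11 distinct rows out of 36 strategies.

11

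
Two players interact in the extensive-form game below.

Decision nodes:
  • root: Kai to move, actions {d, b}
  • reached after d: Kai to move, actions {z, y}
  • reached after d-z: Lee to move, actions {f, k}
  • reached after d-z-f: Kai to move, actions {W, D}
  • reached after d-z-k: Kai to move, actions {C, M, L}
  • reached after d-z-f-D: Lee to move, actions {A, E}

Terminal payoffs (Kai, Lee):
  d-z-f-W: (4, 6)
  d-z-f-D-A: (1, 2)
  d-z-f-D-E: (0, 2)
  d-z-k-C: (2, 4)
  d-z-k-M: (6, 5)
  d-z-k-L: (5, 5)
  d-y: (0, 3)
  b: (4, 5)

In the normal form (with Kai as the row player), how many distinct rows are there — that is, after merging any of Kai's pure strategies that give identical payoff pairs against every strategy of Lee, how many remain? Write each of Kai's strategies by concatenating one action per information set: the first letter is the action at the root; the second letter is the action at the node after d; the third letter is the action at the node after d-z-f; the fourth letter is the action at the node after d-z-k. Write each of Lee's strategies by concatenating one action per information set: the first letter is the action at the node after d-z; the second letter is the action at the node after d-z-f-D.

Kai has 24 pure strategies: dzWC, dzWM, dzWL, dzDC, dzDM, dzDL, dyWC, dyWM, dyWL, dyDC, dyDM, dyDL, bzWC, bzWM, bzWL, bzDC, bzDM, bzDL, byWC, byWM, byWL, byDC, byDM, byDL. Columns: fA, fE, kA, kE.
{dzWC} → row (4,6) (4,6) (2,4) (2,4)
{dzWM} → row (4,6) (4,6) (6,5) (6,5)
{dzWL} → row (4,6) (4,6) (5,5) (5,5)
{dzDC} → row (1,2) (0,2) (2,4) (2,4)
{dzDM} → row (1,2) (0,2) (6,5) (6,5)
{dzDL} → row (1,2) (0,2) (5,5) (5,5)
{dyWC, dyWM, dyWL, dyDC, dyDM, dyDL} → row (0,3) (0,3) (0,3) (0,3)
{bzWC, bzWM, bzWL, bzDC, bzDM, bzDL, byWC, byWM, byWL, byDC, byDM, byDL} → row (4,5) (4,5) (4,5) (4,5)
That's 8 distinct rows out of 24 strategies.

8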